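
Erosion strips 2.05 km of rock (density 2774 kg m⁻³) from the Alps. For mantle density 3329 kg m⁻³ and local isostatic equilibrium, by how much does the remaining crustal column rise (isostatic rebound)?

Unloading: uplift u = e ρ_c/ρ_m = 2.05 km × 2774/3329 = 1.71 km.

1.71 km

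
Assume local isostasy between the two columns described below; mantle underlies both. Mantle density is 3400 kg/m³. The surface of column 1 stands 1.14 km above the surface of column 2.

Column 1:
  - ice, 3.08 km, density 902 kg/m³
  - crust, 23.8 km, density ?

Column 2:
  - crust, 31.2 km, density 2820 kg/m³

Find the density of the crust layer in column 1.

Take the compensation level at the base of the deeper column (depth z_c below the surface of column 1) and equate Σ ρ_i t_i down to z_c; mantle fills any gap and the z_c terms cancel.
Column 1: 3.08×902 + 23.8×ρ + (z_c − 26.88)×3400
Column 2: 1.14×0 + 31.2×2820 + (z_c − 1.14 − 31.2)×3400
The z_c×3400 term appears on both sides and cancels. Collect the known terms of each column as K = Σ(ρt)_known − 3400 × (depth of known layers): K_1 = 2778.16 − 3400×26.88 = −88613.84; K_2 = 87984 − 3400×(1.14 + 31.2) = −21972.
Balance: K_1 + 23.8×ρ = K_2, so ρ = (K_2 − K_1)/23.8 = 66641.8/23.8 = 2800 kg/m³.

2800 kg/m³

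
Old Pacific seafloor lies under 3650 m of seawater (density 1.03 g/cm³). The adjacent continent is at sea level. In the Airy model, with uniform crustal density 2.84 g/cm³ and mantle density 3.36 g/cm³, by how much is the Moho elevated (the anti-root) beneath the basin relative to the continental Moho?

Balancing pressure at the compensation depth: replacing crust with seawater at the top is compensated by replacing crust with mantle at the base: d (ρ_c − ρ_w) = a (ρ_m − ρ_c).
a = d (ρ_c − ρ_w)/(ρ_m − ρ_c) = 3650 m × 1.81/0.52 = 12700 m.

12700 m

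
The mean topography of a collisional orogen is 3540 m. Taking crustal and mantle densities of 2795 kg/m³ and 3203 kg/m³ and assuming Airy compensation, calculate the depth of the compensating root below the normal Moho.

24300 m

In Airy isostatic equilibrium: the weight of the topography is balanced by the buoyancy of the root, ρ_c h = (ρ_m − ρ_c) r.
r = h · ρ_c / (ρ_m − ρ_c) = 3540 m × 2795 / (3203 − 2795) = 24300 m.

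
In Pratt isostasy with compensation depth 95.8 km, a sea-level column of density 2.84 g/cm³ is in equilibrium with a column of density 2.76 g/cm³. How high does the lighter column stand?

ρ_ref D = ρ (D + h) → h = D (ρ_ref − ρ)/ρ.
h = 95.8 km × (2.84 − 2.76)/2.76 = 2.78 km.

2.78 km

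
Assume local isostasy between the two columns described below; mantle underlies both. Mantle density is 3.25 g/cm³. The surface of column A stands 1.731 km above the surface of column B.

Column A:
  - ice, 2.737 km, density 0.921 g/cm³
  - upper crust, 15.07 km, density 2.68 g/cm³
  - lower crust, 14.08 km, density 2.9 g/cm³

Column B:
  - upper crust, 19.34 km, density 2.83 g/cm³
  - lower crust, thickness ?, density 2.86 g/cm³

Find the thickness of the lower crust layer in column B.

Take the compensation level at the base of the deeper column (depth z_c below the surface of column A) and equate Σ ρ_i t_i down to z_c; mantle fills any gap and the z_c terms cancel.
Column A: 2.737×0.921 + 15.07×2.68 + 14.08×2.9 + (z_c − 31.887)×3.25
Column B: 1.731×0 + 19.34×2.83 + x×2.86 + (z_c − 1.731 − 19.34 − x)×3.25
The z_c×3.25 term appears on both sides and cancels. Collect the known terms of each column as K = Σ(ρt)_known − 3.25 × (depth of known layers): K_A = 83.740377 − 3.25×31.887 = −19.892373; K_B = 54.7322 − 3.25×(1.731 + 19.34) = −13.74855.
Balance: K_A = K_B − x×(3.25 − 2.86), so x = (K_B − K_A)/(3.25 − 2.86) = 6.14382/0.39 = 15.8 km.

15.8 km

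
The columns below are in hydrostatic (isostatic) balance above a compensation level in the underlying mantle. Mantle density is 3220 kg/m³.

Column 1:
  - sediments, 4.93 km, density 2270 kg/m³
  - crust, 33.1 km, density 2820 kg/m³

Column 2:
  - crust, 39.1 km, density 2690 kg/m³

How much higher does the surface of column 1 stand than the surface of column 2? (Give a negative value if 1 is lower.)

For any compensation level in the mantle, the mantle terms cancel and isostasy reduces to e = (Σt_1 − Σt_2) − (Σ(ρt)_1 − Σ(ρt)_2) / ρ_m.
Σt_1 = 38.03 km; Σt_2 = 39.1 km; Σ(ρt)_1 = 104533.1; Σ(ρt)_2 = 105179 (in km·kg/m³).
e = (38.03 − 39.1) − (104533.1 − 105179) / 3220 = −0.869 km.

−0.869 km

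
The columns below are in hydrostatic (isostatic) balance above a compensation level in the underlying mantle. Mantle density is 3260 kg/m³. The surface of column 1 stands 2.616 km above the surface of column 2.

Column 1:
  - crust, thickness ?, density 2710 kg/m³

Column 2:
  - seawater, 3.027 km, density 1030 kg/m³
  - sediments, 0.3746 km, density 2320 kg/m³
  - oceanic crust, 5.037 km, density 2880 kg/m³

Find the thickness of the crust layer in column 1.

Take the compensation level at the base of the deeper column (depth z_c below the surface of column 1) and equate Σ ρ_i t_i down to z_c; mantle fills any gap and the z_c terms cancel.
Column 1: x×2710 + (z_c − 0 − x)×3260
Column 2: 2.616×0 + 3.027×1030 + 0.3746×2320 + 5.037×2880 + (z_c − 2.616 − 8.4386)×3260
The z_c×3260 term appears on both sides and cancels. Collect the known terms of each column as K = Σ(ρt)_known − 3260 × (depth of known layers): K_1 = 0 − 3260×0 = 0; K_2 = 18493.442 − 3260×(2.616 + 8.4386) = −17544.554.
Balance: K_1 − x×(3260 − 2710) = K_2, so x = (K_1 − K_2)/(3260 − 2710) = 17544.6/550 = 31.9 km.

31.9 km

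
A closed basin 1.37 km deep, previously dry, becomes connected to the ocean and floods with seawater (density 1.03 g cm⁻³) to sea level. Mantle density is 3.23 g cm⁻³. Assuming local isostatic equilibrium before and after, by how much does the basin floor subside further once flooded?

0.641 km

After flooding the water column is d + s deep. Its weight must equal the weight of mantle displaced by the extra subsidence s: (d + s) ρ_w = s ρ_m.
s = d ρ_w / (ρ_m − ρ_w) = 1.37 km × 1.03/(3.23 − 1.03) = 0.641 km.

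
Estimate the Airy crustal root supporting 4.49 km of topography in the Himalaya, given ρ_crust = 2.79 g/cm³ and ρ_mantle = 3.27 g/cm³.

For local isostatic compensation: the weight of the topography is balanced by the buoyancy of the root, ρ_c h = (ρ_m − ρ_c) r.
r = h · ρ_c / (ρ_m − ρ_c) = 4.49 km × 2.79 / (3.27 − 2.79) = 26.1 km.

26.1 km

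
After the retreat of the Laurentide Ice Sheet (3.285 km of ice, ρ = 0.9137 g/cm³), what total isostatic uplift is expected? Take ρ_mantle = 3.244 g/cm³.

0.925 km

Removing the load lets mantle flow back in; uplift u satisfies ρ_ice t = ρ_m u.
u = t ρ_ice/ρ_m = 3.285 km × 0.9137/3.244 = 0.925 km.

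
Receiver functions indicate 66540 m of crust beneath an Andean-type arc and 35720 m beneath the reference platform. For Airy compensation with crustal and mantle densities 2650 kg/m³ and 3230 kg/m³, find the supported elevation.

Excess crust Δ = 66540 m − 35720 m = 30820 m, split between elevation h and root r with h + r = Δ.
Airy balance ρ_c h = (ρ_m − ρ_c) r gives r = h ρ_c/(ρ_m − ρ_c), so h (1 + ρ_c/(ρ_m − ρ_c)) = Δ, i.e. h = Δ (ρ_m − ρ_c)/ρ_m.
h = 30820 m × 580/3230 = 5530 m.

5530 m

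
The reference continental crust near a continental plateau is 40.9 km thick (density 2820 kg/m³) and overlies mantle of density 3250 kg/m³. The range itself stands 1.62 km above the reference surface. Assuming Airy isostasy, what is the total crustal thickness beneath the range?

Root depth r = h ρ_c / (ρ_m − ρ_c) = 1.62 km × 2820 / 430 = 10.62 km.
Total thickness = T + h + r = 40.9 km + 1.62 km + 10.62 km = 53.1 km.

53.1 km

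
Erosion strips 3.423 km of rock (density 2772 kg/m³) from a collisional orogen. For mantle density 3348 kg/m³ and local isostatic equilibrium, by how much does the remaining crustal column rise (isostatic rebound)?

2.83 km

Unloading: uplift u = e ρ_c/ρ_m = 3.423 km × 2772/3348 = 2.83 km.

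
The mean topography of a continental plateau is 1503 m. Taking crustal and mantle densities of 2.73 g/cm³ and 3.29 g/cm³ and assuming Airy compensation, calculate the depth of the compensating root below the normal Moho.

7330 m

Equating mass per unit area of the two columns: the weight of the topography is balanced by the buoyancy of the root, ρ_c h = (ρ_m − ρ_c) r.
r = h · ρ_c / (ρ_m − ρ_c) = 1503 m × 2.73 / (3.29 − 2.73) = 7330 m.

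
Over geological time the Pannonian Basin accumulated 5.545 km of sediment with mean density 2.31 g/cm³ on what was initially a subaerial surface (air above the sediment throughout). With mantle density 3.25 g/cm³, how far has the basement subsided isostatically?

3.94 km

Subaerial load: s = t ρ_sed / ρ_m = 5.545 km × 2.31/3.25 = 3.94 km.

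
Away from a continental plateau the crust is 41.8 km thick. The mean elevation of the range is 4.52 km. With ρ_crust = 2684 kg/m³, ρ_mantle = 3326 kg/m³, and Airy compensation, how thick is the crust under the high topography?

Root depth r = h ρ_c / (ρ_m − ρ_c) = 4.52 km × 2684 / 642 = 18.9 km.
Total thickness = T + h + r = 41.8 km + 4.52 km + 18.9 km = 65.2 km.

65.2 km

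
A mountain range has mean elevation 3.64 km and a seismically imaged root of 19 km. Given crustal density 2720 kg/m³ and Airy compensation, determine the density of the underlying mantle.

Airy balance: ρ_c h = (ρ_m − ρ_c) r → ρ_m = ρ_c (1 + h/r).
ρ_m = 2720 × (1 + 3.64 km/19 km) = 3240 kg/m³.

3240 kg/m³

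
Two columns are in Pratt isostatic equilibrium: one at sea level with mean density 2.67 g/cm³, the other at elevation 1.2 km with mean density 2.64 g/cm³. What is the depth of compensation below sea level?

ρ_ref D = ρ (D + h) → D (ρ_ref − ρ) = ρ h.
D = ρ h/(ρ_ref − ρ) = 2.64 × 1.2 km/(2.67 − 2.64) = 106 km.

106 km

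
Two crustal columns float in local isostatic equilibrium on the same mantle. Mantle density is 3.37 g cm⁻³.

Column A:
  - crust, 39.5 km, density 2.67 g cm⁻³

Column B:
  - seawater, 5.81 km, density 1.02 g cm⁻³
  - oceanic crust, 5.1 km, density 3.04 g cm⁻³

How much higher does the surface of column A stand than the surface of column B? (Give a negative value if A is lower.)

For any compensation level in the mantle, the mantle terms cancel and isostasy reduces to e = (Σt_A − Σt_B) − (Σ(ρt)_A − Σ(ρt)_B) / ρ_m.
Σt_A = 39.5 km; Σt_B = 10.91 km; Σ(ρt)_A = 105.465; Σ(ρt)_B = 21.4302 (in km·g cm⁻³).
e = (39.5 − 10.91) − (105.465 − 21.4302) / 3.37 = 3.65 km.

3.65 km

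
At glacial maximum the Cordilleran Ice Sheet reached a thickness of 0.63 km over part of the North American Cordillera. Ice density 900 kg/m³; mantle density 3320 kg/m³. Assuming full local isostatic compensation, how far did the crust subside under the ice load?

Isostatic balance requires: the ice load ρ_ice t is balanced by mantle displaced below, ρ_m s.
s = t ρ_ice / ρ_m = 0.63 km × 900/3320 = 0.171 km.

0.171 km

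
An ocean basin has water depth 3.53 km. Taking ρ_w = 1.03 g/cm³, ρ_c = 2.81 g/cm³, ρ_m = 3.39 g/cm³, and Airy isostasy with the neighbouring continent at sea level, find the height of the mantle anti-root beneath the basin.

10.8 km

Equating mass per unit area of the two columns: replacing crust with seawater at the top is compensated by replacing crust with mantle at the base: d (ρ_c − ρ_w) = a (ρ_m − ρ_c).
a = d (ρ_c − ρ_w)/(ρ_m − ρ_c) = 3.53 km × 1.78/0.58 = 10.8 km.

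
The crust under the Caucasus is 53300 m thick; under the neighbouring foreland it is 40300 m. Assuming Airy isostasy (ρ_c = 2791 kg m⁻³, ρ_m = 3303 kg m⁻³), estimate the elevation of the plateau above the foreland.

2020 m

Excess crust Δ = 53300 m − 40300 m = 13000 m, split between elevation h and root r with h + r = Δ.
Airy balance ρ_c h = (ρ_m − ρ_c) r gives r = h ρ_c/(ρ_m − ρ_c), so h (1 + ρ_c/(ρ_m − ρ_c)) = Δ, i.e. h = Δ (ρ_m − ρ_c)/ρ_m.
h = 13000 m × 512/3303 = 2020 m.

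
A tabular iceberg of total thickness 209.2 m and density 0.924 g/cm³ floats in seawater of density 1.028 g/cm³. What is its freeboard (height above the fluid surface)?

21.2 m

Floating equilibrium: submerged depth d = t ρ_obj/ρ_fluid = 209.2 m × 0.924/1.028 = 188 m.
Freeboard = t − d = 209.2 m − 188 m = 21.2 m.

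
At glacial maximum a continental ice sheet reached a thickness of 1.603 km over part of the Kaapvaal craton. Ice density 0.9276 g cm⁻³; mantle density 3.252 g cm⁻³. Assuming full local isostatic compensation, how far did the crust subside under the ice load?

0.457 km

Isostatic balance requires: the ice load ρ_ice t is balanced by mantle displaced below, ρ_m s.
s = t ρ_ice / ρ_m = 1.603 km × 0.9276/3.252 = 0.457 km.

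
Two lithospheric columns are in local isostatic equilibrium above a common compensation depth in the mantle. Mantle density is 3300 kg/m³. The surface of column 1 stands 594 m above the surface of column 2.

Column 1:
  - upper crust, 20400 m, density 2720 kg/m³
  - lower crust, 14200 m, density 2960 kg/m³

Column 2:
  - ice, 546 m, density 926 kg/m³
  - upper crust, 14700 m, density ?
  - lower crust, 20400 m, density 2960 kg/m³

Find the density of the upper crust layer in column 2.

Take the compensation level at the base of the deeper column (depth z_c below the surface of column 1) and equate Σ ρ_i t_i down to z_c; mantle fills any gap and the z_c terms cancel.
Column 1: 20400×2720 + 14200×2960 + (z_c − 34600)×3300
Column 2: 594×0 + 546×926 + 14700×ρ + 20400×2960 + (z_c − 594 − 35646)×3300
The z_c×3300 term appears on both sides and cancels. Collect the known terms of each column as K = Σ(ρt)_known − 3300 × (depth of known layers): K_1 = 97520000 − 3300×34600 = −16660000; K_2 = 60889596 − 3300×(594 + 35646) = −58702404.
Balance: K_1 = K_2 + 14700×ρ, so ρ = (K_1 − K_2)/14700 = 42042400/14700 = 2860 kg/m³.

2860 kg/m³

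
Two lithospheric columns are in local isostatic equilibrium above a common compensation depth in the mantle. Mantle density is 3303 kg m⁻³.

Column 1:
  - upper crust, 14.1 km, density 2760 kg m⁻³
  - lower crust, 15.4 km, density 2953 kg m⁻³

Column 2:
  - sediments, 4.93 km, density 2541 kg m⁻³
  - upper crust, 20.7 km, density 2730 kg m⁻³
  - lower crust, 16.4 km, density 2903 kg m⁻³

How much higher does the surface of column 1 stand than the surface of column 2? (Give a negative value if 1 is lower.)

For any compensation level in the mantle, the mantle terms cancel and isostasy reduces to e = (Σt_1 − Σt_2) − (Σ(ρt)_1 − Σ(ρt)_2) / ρ_m.
Σt_1 = 29.5 km; Σt_2 = 42.03 km; Σ(ρt)_1 = 84392.2; Σ(ρt)_2 = 116647.33 (in km·kg m⁻³).
e = (29.5 − 42.03) − (84392.2 − 116647.33) / 3303 = −2.76 km.

−2.76 km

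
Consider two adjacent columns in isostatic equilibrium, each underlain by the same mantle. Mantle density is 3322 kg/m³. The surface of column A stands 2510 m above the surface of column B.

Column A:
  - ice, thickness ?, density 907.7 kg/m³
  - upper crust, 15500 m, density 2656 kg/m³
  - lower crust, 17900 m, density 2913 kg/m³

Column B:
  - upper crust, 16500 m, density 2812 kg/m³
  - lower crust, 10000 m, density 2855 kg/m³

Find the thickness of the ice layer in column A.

1570 m

Take the compensation level at the base of the deeper column (depth z_c below the surface of column A) and equate Σ ρ_i t_i down to z_c; mantle fills any gap and the z_c terms cancel.
Column A: x×907.7 + 15500×2656 + 17900×2913 + (z_c − 33400 − x)×3322
Column B: 2510×0 + 16500×2812 + 10000×2855 + (z_c − 2510 − 26500)×3322
The z_c×3322 term appears on both sides and cancels. Collect the known terms of each column as K = Σ(ρt)_known − 3322 × (depth of known layers): K_A = 93310700 − 3322×33400 = −17644100; K_B = 74948000 − 3322×(2510 + 26500) = −21423220.
Balance: K_A − x×(3322 − 907.7) = K_B, so x = (K_A − K_B)/(3322 − 907.7) = 3779120/2414.3 = 1570 m.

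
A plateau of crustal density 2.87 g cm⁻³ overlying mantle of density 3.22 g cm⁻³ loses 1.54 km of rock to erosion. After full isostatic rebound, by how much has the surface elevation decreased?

0.167 km

Rebound u = e ρ_c/ρ_m = 1.54 km × 2.87/3.22 = 1.373 km.
Net surface drop = e − u = 1.54 km − 1.373 km = e (ρ_m − ρ_c)/ρ_m = 0.167 km.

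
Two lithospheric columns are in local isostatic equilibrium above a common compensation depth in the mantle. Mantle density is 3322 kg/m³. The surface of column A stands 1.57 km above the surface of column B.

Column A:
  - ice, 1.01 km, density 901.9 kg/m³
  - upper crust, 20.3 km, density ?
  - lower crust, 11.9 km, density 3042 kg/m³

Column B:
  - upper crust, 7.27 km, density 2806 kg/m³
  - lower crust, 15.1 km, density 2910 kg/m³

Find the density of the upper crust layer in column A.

Take the compensation level at the base of the deeper column (depth z_c below the surface of column A) and equate Σ ρ_i t_i down to z_c; mantle fills any gap and the z_c terms cancel.
Column A: 1.01×901.9 + 20.3×ρ + 11.9×3042 + (z_c − 33.21)×3322
Column B: 1.57×0 + 7.27×2806 + 15.1×2910 + (z_c − 1.57 − 22.37)×3322
The z_c×3322 term appears on both sides and cancels. Collect the known terms of each column as K = Σ(ρt)_known − 3322 × (depth of known layers): K_A = 37110.719 − 3322×33.21 = −73212.901; K_B = 64340.62 − 3322×(1.57 + 22.37) = −15188.06.
Balance: K_A + 20.3×ρ = K_B, so ρ = (K_B − K_A)/20.3 = 58024.8/20.3 = 2860 kg/m³.

2860 kg/m³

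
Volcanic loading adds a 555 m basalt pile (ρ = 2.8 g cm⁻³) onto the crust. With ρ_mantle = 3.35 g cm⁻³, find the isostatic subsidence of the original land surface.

464 m

Subaerial loading: s = t ρ_load / ρ_m.
s = 555 m × 2.8/3.35 = 464 m.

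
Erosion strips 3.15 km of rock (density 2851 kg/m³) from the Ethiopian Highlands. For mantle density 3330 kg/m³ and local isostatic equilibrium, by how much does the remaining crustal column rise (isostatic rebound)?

2.7 km

Unloading: uplift u = e ρ_c/ρ_m = 3.15 km × 2851/3330 = 2.7 km.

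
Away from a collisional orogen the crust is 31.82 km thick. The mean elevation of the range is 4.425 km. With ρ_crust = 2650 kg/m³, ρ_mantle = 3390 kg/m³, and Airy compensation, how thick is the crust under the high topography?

Root depth r = h ρ_c / (ρ_m − ρ_c) = 4.425 km × 2650 / 740 = 15.85 km.
Total thickness = T + h + r = 31.82 km + 4.425 km + 15.85 km = 52.1 km.

52.1 km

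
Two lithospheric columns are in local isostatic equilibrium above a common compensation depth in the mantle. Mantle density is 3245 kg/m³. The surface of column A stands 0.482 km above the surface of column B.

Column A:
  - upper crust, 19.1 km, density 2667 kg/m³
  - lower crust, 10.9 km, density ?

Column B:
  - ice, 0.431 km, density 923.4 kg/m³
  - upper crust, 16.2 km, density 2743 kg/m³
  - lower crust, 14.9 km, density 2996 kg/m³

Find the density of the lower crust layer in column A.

2940 kg/m³

Take the compensation level at the base of the deeper column (depth z_c below the surface of column A) and equate Σ ρ_i t_i down to z_c; mantle fills any gap and the z_c terms cancel.
Column A: 19.1×2667 + 10.9×ρ + (z_c − 30)×3245
Column B: 0.482×0 + 0.431×923.4 + 16.2×2743 + 14.9×2996 + (z_c − 0.482 − 31.531)×3245
The z_c×3245 term appears on both sides and cancels. Collect the known terms of each column as K = Σ(ρt)_known − 3245 × (depth of known layers): K_A = 50939.7 − 3245×30 = −46410.3; K_B = 89474.9854 − 3245×(0.482 + 31.531) = −14407.1996.
Balance: K_A + 10.9×ρ = K_B, so ρ = (K_B − K_A)/10.9 = 32003.1/10.9 = 2940 kg/m³.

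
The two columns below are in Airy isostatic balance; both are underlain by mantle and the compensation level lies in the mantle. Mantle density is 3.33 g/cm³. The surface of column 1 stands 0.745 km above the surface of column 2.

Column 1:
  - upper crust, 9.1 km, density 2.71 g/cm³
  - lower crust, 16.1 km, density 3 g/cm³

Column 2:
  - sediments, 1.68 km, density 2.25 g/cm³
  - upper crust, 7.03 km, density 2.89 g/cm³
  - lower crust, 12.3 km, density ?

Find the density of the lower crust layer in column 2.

Take the compensation level at the base of the deeper column (depth z_c below the surface of column 1) and equate Σ ρ_i t_i down to z_c; mantle fills any gap and the z_c terms cancel.
Column 1: 9.1×2.71 + 16.1×3 + (z_c − 25.2)×3.33
Column 2: 0.745×0 + 1.68×2.25 + 7.03×2.89 + 12.3×ρ + (z_c − 0.745 − 21.01)×3.33
The z_c×3.33 term appears on both sides and cancels. Collect the known terms of each column as K = Σ(ρt)_known − 3.33 × (depth of known layers): K_1 = 72.961 − 3.33×25.2 = −10.955; K_2 = 24.0967 − 3.33×(0.745 + 21.01) = −48.34745.
Balance: K_1 = K_2 + 12.3×ρ, so ρ = (K_1 − K_2)/12.3 = 37.3924/12.3 = 3.04 g/cm³.

3.04 g/cm³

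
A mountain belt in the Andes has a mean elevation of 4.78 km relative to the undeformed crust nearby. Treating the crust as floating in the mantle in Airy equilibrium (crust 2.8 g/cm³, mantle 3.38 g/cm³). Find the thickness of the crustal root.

23.1 km

Equating mass per unit area of the two columns: the weight of the topography is balanced by the buoyancy of the root, ρ_c h = (ρ_m − ρ_c) r.
r = h · ρ_c / (ρ_m − ρ_c) = 4.78 km × 2.8 / (3.38 − 2.8) = 23.1 km.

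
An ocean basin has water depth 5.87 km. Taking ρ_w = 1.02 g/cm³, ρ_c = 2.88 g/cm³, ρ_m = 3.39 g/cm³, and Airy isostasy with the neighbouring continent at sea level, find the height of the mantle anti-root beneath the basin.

Balancing pressure at the compensation depth: replacing crust with seawater at the top is compensated by replacing crust with mantle at the base: d (ρ_c − ρ_w) = a (ρ_m − ρ_c).
a = d (ρ_c − ρ_w)/(ρ_m − ρ_c) = 5.87 km × 1.86/0.51 = 21.4 km.

21.4 km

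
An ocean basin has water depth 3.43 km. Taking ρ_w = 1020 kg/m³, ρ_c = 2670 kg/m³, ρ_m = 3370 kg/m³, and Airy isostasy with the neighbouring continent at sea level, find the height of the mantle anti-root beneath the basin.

8.09 km

Equating mass per unit area of the two columns: replacing crust with seawater at the top is compensated by replacing crust with mantle at the base: d (ρ_c − ρ_w) = a (ρ_m − ρ_c).
a = d (ρ_c − ρ_w)/(ρ_m − ρ_c) = 3.43 km × 1650/700 = 8.09 km.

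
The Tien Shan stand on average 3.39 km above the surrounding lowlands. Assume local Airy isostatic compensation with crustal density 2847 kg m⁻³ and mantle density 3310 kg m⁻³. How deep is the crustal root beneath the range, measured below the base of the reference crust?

For local isostatic compensation: the weight of the topography is balanced by the buoyancy of the root, ρ_c h = (ρ_m − ρ_c) r.
r = h · ρ_c / (ρ_m − ρ_c) = 3.39 km × 2847 / (3310 − 2847) = 20.8 km.

20.8 km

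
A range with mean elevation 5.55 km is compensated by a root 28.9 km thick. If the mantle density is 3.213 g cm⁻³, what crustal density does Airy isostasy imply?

2.7 g cm⁻³

ρ_c h = (ρ_m − ρ_c) r → ρ_c (h + r) = ρ_m r → ρ_c = ρ_m r / (h + r).
ρ_c = 3.213 × 28.9 km / (5.55 km + 28.9 km) = 2.7 g cm⁻³.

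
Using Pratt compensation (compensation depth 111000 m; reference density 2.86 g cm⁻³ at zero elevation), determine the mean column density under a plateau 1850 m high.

Pratt balance: ρ_ref D = ρ (D + h).
ρ = ρ_ref D/(D + h) = 2.86 × 111000 m/(111000 m + 1850 m) = 2.81 g cm⁻³.

2.81 g cm⁻³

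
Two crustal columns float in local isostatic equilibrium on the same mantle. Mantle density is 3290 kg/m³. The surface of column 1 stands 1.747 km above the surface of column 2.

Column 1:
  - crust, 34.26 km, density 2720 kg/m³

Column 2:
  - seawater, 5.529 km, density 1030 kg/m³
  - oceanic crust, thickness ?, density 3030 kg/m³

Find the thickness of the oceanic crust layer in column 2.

Take the compensation level at the base of the deeper column (depth z_c below the surface of column 1) and equate Σ ρ_i t_i down to z_c; mantle fills any gap and the z_c terms cancel.
Column 1: 34.26×2720 + (z_c − 34.26)×3290
Column 2: 1.747×0 + 5.529×1030 + x×3030 + (z_c − 1.747 − 5.529 − x)×3290
The z_c×3290 term appears on both sides and cancels. Collect the known terms of each column as K = Σ(ρt)_known − 3290 × (depth of known layers): K_1 = 93187.2 − 3290×34.26 = −19528.2; K_2 = 5694.87 − 3290×(1.747 + 5.529) = −18243.17.
Balance: K_1 = K_2 − x×(3290 − 3030), so x = (K_2 − K_1)/(3290 − 3030) = 1285.03/260 = 4.94 km.

4.94 km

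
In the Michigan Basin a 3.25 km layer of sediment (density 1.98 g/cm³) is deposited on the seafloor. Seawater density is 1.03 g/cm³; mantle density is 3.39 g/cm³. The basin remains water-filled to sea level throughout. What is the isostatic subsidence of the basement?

Submarine loading: the sediment displaces seawater, and the subsidence is in turn flooded, so s (ρ_m − ρ_w) = t (ρ_sed − ρ_w).
s = 3.25 km × (1.98 − 1.03) / (3.39 − 1.03) = 1.31 km.

1.31 km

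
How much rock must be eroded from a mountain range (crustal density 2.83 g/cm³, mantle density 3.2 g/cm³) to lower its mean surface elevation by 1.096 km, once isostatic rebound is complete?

9.48 km

Net drop Δ = e − u = e − e ρ_c/ρ_m = e (ρ_m − ρ_c)/ρ_m.
e = Δ ρ_m/(ρ_m − ρ_c) = 1.096 km × 3.2/0.37 = 9.48 km.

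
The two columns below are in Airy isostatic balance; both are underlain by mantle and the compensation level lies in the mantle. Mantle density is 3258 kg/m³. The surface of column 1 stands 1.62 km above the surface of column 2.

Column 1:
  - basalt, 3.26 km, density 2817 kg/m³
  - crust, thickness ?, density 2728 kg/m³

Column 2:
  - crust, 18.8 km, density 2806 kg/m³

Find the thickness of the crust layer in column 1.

23.3 km

Take the compensation level at the base of the deeper column (depth z_c below the surface of column 1) and equate Σ ρ_i t_i down to z_c; mantle fills any gap and the z_c terms cancel.
Column 1: 3.26×2817 + x×2728 + (z_c − 3.26 − x)×3258
Column 2: 1.62×0 + 18.8×2806 + (z_c − 1.62 − 18.8)×3258
The z_c×3258 term appears on both sides and cancels. Collect the known terms of each column as K = Σ(ρt)_known − 3258 × (depth of known layers): K_1 = 9183.42 − 3258×3.26 = −1437.66; K_2 = 52752.8 − 3258×(1.62 + 18.8) = −13775.56.
Balance: K_1 − x×(3258 − 2728) = K_2, so x = (K_1 − K_2)/(3258 − 2728) = 12337.9/530 = 23.3 km.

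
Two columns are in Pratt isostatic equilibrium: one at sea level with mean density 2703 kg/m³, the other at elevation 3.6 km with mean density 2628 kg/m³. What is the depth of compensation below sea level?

126 km

ρ_ref D = ρ (D + h) → D (ρ_ref − ρ) = ρ h.
D = ρ h/(ρ_ref − ρ) = 2628 × 3.6 km/(2703 − 2628) = 126 km.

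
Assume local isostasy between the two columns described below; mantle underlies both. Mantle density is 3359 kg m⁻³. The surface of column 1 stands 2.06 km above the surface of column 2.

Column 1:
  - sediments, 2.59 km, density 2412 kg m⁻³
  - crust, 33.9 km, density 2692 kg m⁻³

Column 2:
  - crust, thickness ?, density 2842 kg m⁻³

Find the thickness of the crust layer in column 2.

Take the compensation level at the base of the deeper column (depth z_c below the surface of column 1) and equate Σ ρ_i t_i down to z_c; mantle fills any gap and the z_c terms cancel.
Column 1: 2.59×2412 + 33.9×2692 + (z_c − 36.49)×3359
Column 2: 2.06×0 + x×2842 + (z_c − 2.06 − 0 − x)×3359
The z_c×3359 term appears on both sides and cancels. Collect the known terms of each column as K = Σ(ρt)_known − 3359 × (depth of known layers): K_1 = 97505.88 − 3359×36.49 = −25064.03; K_2 = 0 − 3359×(2.06 + 0) = −6919.54.
Balance: K_1 = K_2 − x×(3359 − 2842), so x = (K_2 − K_1)/(3359 − 2842) = 18144.5/517 = 35.1 km.

35.1 km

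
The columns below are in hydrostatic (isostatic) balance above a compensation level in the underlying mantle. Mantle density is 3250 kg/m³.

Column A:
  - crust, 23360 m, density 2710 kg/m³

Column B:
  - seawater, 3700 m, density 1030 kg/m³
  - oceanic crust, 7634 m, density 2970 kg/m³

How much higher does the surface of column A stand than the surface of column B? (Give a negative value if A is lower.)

For any compensation level in the mantle, the mantle terms cancel and isostasy reduces to e = (Σt_A − Σt_B) − (Σ(ρt)_A − Σ(ρt)_B) / ρ_m.
Σt_A = 23360 m; Σt_B = 11334 m; Σ(ρt)_A = 63305600; Σ(ρt)_B = 26483980 (in m·kg/m³).
e = (23360 − 11334) − (63305600 − 26483980) / 3250 = 696 m.

696 m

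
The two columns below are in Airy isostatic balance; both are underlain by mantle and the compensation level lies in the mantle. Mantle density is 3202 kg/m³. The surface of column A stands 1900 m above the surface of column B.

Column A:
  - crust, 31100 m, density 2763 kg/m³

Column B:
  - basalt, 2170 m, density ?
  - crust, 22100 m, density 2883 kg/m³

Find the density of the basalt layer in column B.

2960 kg/m³

Take the compensation level at the base of the deeper column (depth z_c below the surface of column A) and equate Σ ρ_i t_i down to z_c; mantle fills any gap and the z_c terms cancel.
Column A: 31100×2763 + (z_c − 31100)×3202
Column B: 1900×0 + 2170×ρ + 22100×2883 + (z_c − 1900 − 24270)×3202
The z_c×3202 term appears on both sides and cancels. Collect the known terms of each column as K = Σ(ρt)_known − 3202 × (depth of known layers): K_A = 85929300 − 3202×31100 = −13652900; K_B = 63714300 − 3202×(1900 + 24270) = −20082040.
Balance: K_A = K_B + 2170×ρ, so ρ = (K_A − K_B)/2170 = 6429140/2170 = 2960 kg/m³.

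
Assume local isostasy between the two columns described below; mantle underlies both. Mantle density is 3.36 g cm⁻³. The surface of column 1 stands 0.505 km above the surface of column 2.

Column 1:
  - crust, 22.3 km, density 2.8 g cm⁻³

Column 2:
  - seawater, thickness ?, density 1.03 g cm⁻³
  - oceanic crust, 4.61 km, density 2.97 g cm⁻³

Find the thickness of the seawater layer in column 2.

3.86 km

Take the compensation level at the base of the deeper column (depth z_c below the surface of column 1) and equate Σ ρ_i t_i down to z_c; mantle fills any gap and the z_c terms cancel.
Column 1: 22.3×2.8 + (z_c − 22.3)×3.36
Column 2: 0.505×0 + x×1.03 + 4.61×2.97 + (z_c − 0.505 − 4.61 − x)×3.36
The z_c×3.36 term appears on both sides and cancels. Collect the known terms of each column as K = Σ(ρt)_known − 3.36 × (depth of known layers): K_1 = 62.44 − 3.36×22.3 = −12.488; K_2 = 13.6917 − 3.36×(0.505 + 4.61) = −3.4947.
Balance: K_1 = K_2 − x×(3.36 − 1.03), so x = (K_2 − K_1)/(3.36 − 1.03) = 8.9933/2.33 = 3.86 km.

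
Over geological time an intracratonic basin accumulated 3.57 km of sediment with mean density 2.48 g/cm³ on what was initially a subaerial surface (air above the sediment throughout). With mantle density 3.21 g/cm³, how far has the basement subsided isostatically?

Subaerial load: s = t ρ_sed / ρ_m = 3.57 km × 2.48/3.21 = 2.76 km.

2.76 km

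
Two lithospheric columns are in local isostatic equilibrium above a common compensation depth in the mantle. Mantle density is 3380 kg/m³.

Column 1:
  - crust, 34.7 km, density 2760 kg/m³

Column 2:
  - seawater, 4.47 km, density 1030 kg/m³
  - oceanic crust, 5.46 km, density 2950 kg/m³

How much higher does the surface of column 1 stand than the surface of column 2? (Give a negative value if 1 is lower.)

2.56 km

For any compensation level in the mantle, the mantle terms cancel and isostasy reduces to e = (Σt_1 − Σt_2) − (Σ(ρt)_1 − Σ(ρt)_2) / ρ_m.
Σt_1 = 34.7 km; Σt_2 = 9.93 km; Σ(ρt)_1 = 95772; Σ(ρt)_2 = 20711.1 (in km·kg/m³).
e = (34.7 − 9.93) − (95772 − 20711.1) / 3380 = 2.56 km.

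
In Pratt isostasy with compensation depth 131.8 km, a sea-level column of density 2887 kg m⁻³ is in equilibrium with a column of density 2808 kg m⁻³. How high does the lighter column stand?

3.71 km

ρ_ref D = ρ (D + h) → h = D (ρ_ref − ρ)/ρ.
h = 131.8 km × (2887 − 2808)/2808 = 3.71 km.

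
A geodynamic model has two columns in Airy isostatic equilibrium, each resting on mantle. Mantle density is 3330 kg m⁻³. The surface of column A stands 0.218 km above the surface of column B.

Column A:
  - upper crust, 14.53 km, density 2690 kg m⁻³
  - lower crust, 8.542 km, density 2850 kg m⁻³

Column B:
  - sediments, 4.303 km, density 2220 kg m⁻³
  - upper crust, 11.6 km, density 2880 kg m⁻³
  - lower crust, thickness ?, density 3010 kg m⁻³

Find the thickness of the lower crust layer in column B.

8.37 km

Take the compensation level at the base of the deeper column (depth z_c below the surface of column A) and equate Σ ρ_i t_i down to z_c; mantle fills any gap and the z_c terms cancel.
Column A: 14.53×2690 + 8.542×2850 + (z_c − 23.072)×3330
Column B: 0.218×0 + 4.303×2220 + 11.6×2880 + x×3010 + (z_c − 0.218 − 15.903 − x)×3330
The z_c×3330 term appears on both sides and cancels. Collect the known terms of each column as K = Σ(ρt)_known − 3330 × (depth of known layers): K_A = 63430.4 − 3330×23.072 = −13399.36; K_B = 42960.66 − 3330×(0.218 + 15.903) = −10722.27.
Balance: K_A = K_B − x×(3330 − 3010), so x = (K_B − K_A)/(3330 − 3010) = 2677.09/320 = 8.37 km.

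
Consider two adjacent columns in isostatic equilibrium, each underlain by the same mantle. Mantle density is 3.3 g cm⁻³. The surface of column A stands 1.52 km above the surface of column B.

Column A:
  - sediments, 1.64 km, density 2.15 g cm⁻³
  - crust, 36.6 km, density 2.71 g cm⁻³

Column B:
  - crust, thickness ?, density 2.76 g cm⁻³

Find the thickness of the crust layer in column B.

34.2 km

Take the compensation level at the base of the deeper column (depth z_c below the surface of column A) and equate Σ ρ_i t_i down to z_c; mantle fills any gap and the z_c terms cancel.
Column A: 1.64×2.15 + 36.6×2.71 + (z_c − 38.24)×3.3
Column B: 1.52×0 + x×2.76 + (z_c − 1.52 − 0 − x)×3.3
The z_c×3.3 term appears on both sides and cancels. Collect the known terms of each column as K = Σ(ρt)_known − 3.3 × (depth of known layers): K_A = 102.712 − 3.3×38.24 = −23.48; K_B = 0 − 3.3×(1.52 + 0) = −5.016.
Balance: K_A = K_B − x×(3.3 − 2.76), so x = (K_B − K_A)/(3.3 − 2.76) = 18.464/0.54 = 34.2 km.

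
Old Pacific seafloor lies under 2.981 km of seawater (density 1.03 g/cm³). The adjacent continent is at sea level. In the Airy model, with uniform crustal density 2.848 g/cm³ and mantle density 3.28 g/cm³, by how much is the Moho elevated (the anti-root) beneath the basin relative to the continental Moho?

For local isostatic compensation: replacing crust with seawater at the top is compensated by replacing crust with mantle at the base: d (ρ_c − ρ_w) = a (ρ_m − ρ_c).
a = d (ρ_c − ρ_w)/(ρ_m − ρ_c) = 2.981 km × 1.818/0.432 = 12.5 km.

12.5 km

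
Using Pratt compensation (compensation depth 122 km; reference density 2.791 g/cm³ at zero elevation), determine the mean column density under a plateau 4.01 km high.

Pratt balance: ρ_ref D = ρ (D + h).
ρ = ρ_ref D/(D + h) = 2.791 × 122 km/(122 km + 4.01 km) = 2.7 g/cm³.

2.7 g/cm³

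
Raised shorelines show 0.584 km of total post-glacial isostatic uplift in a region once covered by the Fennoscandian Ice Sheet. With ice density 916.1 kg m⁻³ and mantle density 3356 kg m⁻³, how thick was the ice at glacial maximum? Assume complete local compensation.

2.14 km

u = t ρ_ice/ρ_m → t = u ρ_m/ρ_ice = 0.584 km × 3356/916.1 = 2.14 km.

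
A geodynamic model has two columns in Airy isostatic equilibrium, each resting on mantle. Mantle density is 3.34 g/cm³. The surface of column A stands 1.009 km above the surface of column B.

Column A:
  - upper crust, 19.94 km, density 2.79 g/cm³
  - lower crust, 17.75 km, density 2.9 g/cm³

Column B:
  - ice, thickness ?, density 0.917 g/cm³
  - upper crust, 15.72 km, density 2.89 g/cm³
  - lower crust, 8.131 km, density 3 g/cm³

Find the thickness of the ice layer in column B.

Take the compensation level at the base of the deeper column (depth z_c below the surface of column A) and equate Σ ρ_i t_i down to z_c; mantle fills any gap and the z_c terms cancel.
Column A: 19.94×2.79 + 17.75×2.9 + (z_c − 37.69)×3.34
Column B: 1.009×0 + x×0.917 + 15.72×2.89 + 8.131×3 + (z_c − 1.009 − 23.851 − x)×3.34
The z_c×3.34 term appears on both sides and cancels. Collect the known terms of each column as K = Σ(ρt)_known − 3.34 × (depth of known layers): K_A = 107.1076 − 3.34×37.69 = −18.777; K_B = 69.8238 − 3.34×(1.009 + 23.851) = −13.2086.
Balance: K_A = K_B − x×(3.34 − 0.917), so x = (K_B − K_A)/(3.34 − 0.917) = 5.5684/2.423 = 2.3 km.

2.3 km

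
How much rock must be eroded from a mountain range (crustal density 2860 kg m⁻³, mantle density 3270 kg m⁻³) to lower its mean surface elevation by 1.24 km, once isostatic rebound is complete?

9.89 km

Net drop Δ = e − u = e − e ρ_c/ρ_m = e (ρ_m − ρ_c)/ρ_m.
e = Δ ρ_m/(ρ_m − ρ_c) = 1.24 km × 3270/410 = 9.89 km.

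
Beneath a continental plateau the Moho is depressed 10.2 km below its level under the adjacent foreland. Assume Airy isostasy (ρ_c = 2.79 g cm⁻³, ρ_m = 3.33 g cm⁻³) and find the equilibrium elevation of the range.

For local isostatic compensation: ρ_c h = (ρ_m − ρ_c) r.
h = r (ρ_m − ρ_c) / ρ_c = 10.2 km × (3.33 − 2.79) / 2.79 = 1.97 km.

1.97 km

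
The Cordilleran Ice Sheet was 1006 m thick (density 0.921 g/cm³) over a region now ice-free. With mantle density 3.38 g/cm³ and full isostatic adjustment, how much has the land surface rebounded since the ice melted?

274 m

Removing the load lets mantle flow back in; uplift u satisfies ρ_ice t = ρ_m u.
u = t ρ_ice/ρ_m = 1006 m × 0.921/3.38 = 274 m.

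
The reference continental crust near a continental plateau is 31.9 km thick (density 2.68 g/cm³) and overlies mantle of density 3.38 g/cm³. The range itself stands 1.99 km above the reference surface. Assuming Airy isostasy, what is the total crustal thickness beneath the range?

Root depth r = h ρ_c / (ρ_m − ρ_c) = 1.99 km × 2.68 / 0.7 = 7.619 km.
Total thickness = T + h + r = 31.9 km + 1.99 km + 7.619 km = 41.5 km.

41.5 km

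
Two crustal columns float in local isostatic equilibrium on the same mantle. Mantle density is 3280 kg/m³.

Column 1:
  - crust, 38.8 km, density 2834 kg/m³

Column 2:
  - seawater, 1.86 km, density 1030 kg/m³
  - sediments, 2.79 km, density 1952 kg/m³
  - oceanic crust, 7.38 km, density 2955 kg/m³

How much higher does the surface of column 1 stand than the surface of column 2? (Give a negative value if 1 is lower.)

2.14 km

For any compensation level in the mantle, the mantle terms cancel and isostasy reduces to e = (Σt_1 − Σt_2) − (Σ(ρt)_1 − Σ(ρt)_2) / ρ_m.
Σt_1 = 38.8 km; Σt_2 = 12.03 km; Σ(ρt)_1 = 109959.2; Σ(ρt)_2 = 29169.78 (in km·kg/m³).
e = (38.8 − 12.03) − (109959.2 − 29169.78) / 3280 = 2.14 km.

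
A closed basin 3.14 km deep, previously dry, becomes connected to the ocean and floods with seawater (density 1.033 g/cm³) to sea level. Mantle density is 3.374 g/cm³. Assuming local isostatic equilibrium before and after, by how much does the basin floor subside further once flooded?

After flooding the water column is d + s deep. Its weight must equal the weight of mantle displaced by the extra subsidence s: (d + s) ρ_w = s ρ_m.
s = d ρ_w / (ρ_m − ρ_w) = 3.14 km × 1.033/(3.374 − 1.033) = 1.39 km.

1.39 km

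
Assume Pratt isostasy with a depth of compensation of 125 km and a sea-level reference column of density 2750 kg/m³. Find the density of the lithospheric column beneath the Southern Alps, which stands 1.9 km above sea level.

Pratt balance: ρ_ref D = ρ (D + h).
ρ = ρ_ref D/(D + h) = 2750 × 125 km/(125 km + 1.9 km) = 2710 kg/m³.

2710 kg/m³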